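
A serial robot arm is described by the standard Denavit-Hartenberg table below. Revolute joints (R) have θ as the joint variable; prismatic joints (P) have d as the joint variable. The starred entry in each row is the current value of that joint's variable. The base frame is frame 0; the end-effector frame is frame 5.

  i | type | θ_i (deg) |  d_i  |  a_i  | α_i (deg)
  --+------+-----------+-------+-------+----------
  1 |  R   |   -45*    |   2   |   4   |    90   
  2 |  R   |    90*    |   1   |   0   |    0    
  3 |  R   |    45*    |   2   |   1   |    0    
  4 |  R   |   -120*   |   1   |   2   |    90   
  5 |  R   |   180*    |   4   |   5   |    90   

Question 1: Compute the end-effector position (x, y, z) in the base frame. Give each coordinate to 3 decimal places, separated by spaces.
after link 1: o_1 = (2.8284, -2.8284, 2.0000)
after link 2: o_2 = (2.1213, -3.5355, 2.0000)
after link 3: o_3 = (0.2071, -4.4497, 2.7071)
after link 4: o_4 = (0.8660, -6.5229, 3.2247)
after link 5: o_5 = (-1.8170, -3.8399, -1.9331)

-1.817 -3.840 -1.933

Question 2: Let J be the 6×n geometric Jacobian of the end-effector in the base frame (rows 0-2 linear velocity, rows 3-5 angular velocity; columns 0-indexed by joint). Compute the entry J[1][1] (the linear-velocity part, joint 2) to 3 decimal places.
axis z_1 = (-0.7071,-0.7071,0.0000); lever o_n−o_1 = (-4.6454,-1.0114,-3.9331)
cross product → J_v[:, 1] = (2.7811,-2.7811,-2.5696)
J_ω[:, 1] = z_1
entry J[1][1] = -2.7811

-2.781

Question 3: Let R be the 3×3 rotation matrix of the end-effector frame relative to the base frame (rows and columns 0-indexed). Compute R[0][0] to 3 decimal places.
End-effector x-axis (col 0 of R) = (-0.6830,0.6830,-0.2588)
R[0][0] = -0.6830

-0.683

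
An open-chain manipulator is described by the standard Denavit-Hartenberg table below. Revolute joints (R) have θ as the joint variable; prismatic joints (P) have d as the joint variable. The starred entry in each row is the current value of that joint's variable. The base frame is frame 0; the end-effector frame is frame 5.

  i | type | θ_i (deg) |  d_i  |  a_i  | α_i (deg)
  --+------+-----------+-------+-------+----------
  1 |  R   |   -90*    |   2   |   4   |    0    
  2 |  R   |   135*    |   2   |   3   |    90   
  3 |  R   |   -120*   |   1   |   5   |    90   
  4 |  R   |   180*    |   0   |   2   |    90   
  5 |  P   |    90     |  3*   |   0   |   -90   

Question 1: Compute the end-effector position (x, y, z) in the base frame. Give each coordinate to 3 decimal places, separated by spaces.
3.889 -5.768 1.402

after link 1: o_1 = (0.0000, -4.0000, 2.0000)
after link 2: o_2 = (2.1213, -1.8787, 4.0000)
after link 3: o_3 = (1.0607, -4.3536, -0.3301)
after link 4: o_4 = (1.7678, -3.6464, 1.4019)
after link 5: o_5 = (3.8891, -5.7678, 1.4019)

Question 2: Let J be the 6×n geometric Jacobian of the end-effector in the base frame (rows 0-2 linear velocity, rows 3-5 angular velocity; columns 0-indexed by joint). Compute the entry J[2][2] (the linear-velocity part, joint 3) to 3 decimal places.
-1.500

axis z_2 = (0.7071,-0.7071,0.0000); lever o_n−o_2 = (1.7678,-3.8891,-2.5981)
cross product → J_v[:, 2] = (1.8371,1.8371,-1.5000)
J_ω[:, 2] = z_2
entry J[2][2] = -1.5000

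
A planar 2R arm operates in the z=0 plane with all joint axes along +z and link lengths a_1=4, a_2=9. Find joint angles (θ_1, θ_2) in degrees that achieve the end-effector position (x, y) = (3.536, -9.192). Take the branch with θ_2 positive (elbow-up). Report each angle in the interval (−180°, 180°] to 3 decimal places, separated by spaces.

-134.999 90.003

cos θ_2 = (96.9962−4²−9²)/(2·4·9) = -0.0001; θ_2 = 90.0031° (elbow-up)
β = atan2(-9.1920,3.5360) = -68.9591°; ψ = atan2(9.0000,3.9995) = 66.0401°
θ_1 = β − ψ = -134.9992°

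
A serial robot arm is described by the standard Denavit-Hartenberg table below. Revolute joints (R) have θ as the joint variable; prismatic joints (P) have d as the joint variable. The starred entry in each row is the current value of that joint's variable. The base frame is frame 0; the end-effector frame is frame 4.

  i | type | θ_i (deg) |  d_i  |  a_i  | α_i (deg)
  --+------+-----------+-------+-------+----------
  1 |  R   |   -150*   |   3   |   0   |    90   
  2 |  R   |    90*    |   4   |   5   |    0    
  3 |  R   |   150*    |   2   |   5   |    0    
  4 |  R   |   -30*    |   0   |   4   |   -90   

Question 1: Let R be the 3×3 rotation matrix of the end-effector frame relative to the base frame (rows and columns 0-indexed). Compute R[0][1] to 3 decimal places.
End-effector y-axis (col 1 of R) = (0.5000,-0.8660,-0.0000)
R[0][1] = 0.5000

0.500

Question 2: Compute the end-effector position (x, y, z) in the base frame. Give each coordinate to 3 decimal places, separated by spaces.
2.165 8.178 1.670

after link 1: o_1 = (0.0000, 0.0000, 3.0000)
after link 2: o_2 = (-2.0000, 3.4641, 8.0000)
after link 3: o_3 = (-0.8349, 6.4462, 3.6699)
after link 4: o_4 = (2.1651, 8.1782, 1.6699)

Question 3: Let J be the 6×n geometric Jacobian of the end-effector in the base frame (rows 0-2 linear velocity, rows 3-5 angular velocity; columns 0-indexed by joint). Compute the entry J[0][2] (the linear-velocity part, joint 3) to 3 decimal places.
axis z_2 = (-0.5000,0.8660,0.0000); lever o_n−o_2 = (4.1651,4.7141,-6.3301)
cross product → J_v[:, 2] = (-5.4821,-3.1651,-5.9641)
J_ω[:, 2] = z_2
entry J[0][2] = -5.4821

-5.482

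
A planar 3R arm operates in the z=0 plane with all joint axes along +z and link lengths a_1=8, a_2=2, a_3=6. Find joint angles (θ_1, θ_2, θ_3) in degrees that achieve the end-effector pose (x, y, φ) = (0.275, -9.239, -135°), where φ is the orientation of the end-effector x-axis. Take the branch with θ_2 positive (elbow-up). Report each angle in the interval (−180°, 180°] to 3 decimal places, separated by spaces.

wrist centre = target − a_3·(cos φ, sin φ) = (4.5176, -4.9964)
cos θ_2 = (45.3727−8²−2²)/(2·8·2) = -0.7071; θ_2 = 134.9997° (elbow-up)
β = atan2(-4.9964,4.5176) = -47.8805°; ψ = atan2(1.4142,6.5858) = 12.1195°
θ_1 = β − ψ = -60.0001°
θ_3 = φ − θ_1 − θ_2 = 150.0003° (wrapped to (-180°,180°])

-60.000 135.000 150.000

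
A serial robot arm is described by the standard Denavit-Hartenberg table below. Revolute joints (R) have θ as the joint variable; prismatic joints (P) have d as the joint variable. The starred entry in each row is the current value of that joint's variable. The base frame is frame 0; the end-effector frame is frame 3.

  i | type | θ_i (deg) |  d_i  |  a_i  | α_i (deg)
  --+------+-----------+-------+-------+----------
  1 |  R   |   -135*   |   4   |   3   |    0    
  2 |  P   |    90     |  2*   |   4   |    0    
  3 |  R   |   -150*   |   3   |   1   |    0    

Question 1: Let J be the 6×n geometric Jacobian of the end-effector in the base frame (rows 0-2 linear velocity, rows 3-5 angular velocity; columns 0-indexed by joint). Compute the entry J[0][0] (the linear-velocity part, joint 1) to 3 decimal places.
axis z_0 = ẑ; lever o_n−o_0 = (-0.2588,-4.6909,9.0000)
cross product → J_v[:, 0] = (4.6909,-0.2588,0.0000)
J_ω[:, 0] = z_0
entry J[0][0] = 4.6909

4.691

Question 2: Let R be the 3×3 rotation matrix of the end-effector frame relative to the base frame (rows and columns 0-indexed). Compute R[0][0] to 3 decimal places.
End-effector x-axis (col 0 of R) = (-0.9659,0.2588,0.0000)
R[0][0] = -0.9659

-0.966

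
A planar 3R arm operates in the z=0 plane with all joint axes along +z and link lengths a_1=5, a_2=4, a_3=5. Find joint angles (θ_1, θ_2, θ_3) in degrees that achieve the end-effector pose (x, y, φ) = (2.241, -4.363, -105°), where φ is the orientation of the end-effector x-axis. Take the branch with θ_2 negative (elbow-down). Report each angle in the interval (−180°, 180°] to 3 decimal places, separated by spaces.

wrist centre = target − a_3·(cos φ, sin φ) = (3.5351, 0.4666)
cos θ_2 = (12.7146−5²−4²)/(2·5·4) = -0.7071; θ_2 = -135.0022° (elbow-down)
β = atan2(0.4666,3.5351) = 7.5195°; ψ = atan2(-2.8283,2.1715) = -52.4845°
θ_1 = β − ψ = 60.0040°
θ_3 = φ − θ_1 − θ_2 = -30.0018° (wrapped to (-180°,180°])

60.004 -135.002 -30.002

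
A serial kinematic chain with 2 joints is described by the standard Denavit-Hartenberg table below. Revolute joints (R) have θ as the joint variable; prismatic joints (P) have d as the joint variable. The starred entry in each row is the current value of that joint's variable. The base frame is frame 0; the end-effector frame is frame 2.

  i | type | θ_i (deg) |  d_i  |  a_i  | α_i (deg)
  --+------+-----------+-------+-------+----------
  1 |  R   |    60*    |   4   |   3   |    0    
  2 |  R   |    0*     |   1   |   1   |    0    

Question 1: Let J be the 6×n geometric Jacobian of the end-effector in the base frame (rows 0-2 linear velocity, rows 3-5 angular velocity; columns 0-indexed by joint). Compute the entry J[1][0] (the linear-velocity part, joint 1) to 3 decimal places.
2.000

axis z_0 = ẑ; lever o_n−o_0 = (2.0000,3.4641,5.0000)
cross product → J_v[:, 0] = (-3.4641,2.0000,0.0000)
J_ω[:, 0] = z_0
entry J[1][0] = 2.0000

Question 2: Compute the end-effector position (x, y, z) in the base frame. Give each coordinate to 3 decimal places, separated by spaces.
after link 1: o_1 = (1.5000, 2.5981, 4.0000)
after link 2: o_2 = (2.0000, 3.4641, 5.0000)

2.000 3.464 5.000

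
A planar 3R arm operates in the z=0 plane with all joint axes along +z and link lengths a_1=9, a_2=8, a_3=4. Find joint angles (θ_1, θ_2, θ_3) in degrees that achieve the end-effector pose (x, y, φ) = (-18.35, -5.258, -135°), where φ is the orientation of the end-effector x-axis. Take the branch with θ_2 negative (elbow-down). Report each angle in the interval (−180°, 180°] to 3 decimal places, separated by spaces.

-149.999 -45.001 60.000

wrist centre = target − a_3·(cos φ, sin φ) = (-15.5216, -2.4296)
cos θ_2 = (246.8220−9²−8²)/(2·9·8) = 0.7071; θ_2 = -45.0007° (elbow-down)
β = atan2(-2.4296,-15.5216) = -171.1037°; ψ = atan2(-5.6569,14.6568) = -21.1046°
θ_1 = β − ψ = -149.9992°
θ_3 = φ − θ_1 − θ_2 = 59.9999° (wrapped to (-180°,180°])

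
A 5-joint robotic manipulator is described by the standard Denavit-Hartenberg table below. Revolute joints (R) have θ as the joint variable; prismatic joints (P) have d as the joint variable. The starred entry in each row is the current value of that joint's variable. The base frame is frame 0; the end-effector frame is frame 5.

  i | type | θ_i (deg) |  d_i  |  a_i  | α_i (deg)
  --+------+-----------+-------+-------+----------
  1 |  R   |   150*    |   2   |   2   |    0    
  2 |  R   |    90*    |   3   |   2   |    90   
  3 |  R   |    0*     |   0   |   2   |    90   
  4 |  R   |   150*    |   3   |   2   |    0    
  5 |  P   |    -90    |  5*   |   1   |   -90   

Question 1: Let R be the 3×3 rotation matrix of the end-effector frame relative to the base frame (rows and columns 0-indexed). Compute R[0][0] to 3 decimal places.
-1.000

End-effector x-axis (col 0 of R) = (-1.0000,0.0000,0.0000)
R[0][0] = -1.0000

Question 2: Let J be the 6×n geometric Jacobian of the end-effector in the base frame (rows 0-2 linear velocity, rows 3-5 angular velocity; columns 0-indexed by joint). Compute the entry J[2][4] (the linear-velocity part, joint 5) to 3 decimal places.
-1.000

prismatic axis z_4 = (-0.0000,0.0000,-1.0000)
J_v[:, 4] = z_4; J_ω[:, 4] = (0,0,0)
entry J[2][4] = -1.0000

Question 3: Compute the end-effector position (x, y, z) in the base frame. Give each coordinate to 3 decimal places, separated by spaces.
-4.732 -0.464 -3.000

after link 1: o_1 = (-1.7321, 1.0000, 2.0000)
after link 2: o_2 = (-2.7321, -0.7321, 5.0000)
after link 3: o_3 = (-3.7321, -2.4641, 5.0000)
after link 4: o_4 = (-3.7321, -0.4641, 2.0000)
after link 5: o_5 = (-4.7321, -0.4641, -3.0000)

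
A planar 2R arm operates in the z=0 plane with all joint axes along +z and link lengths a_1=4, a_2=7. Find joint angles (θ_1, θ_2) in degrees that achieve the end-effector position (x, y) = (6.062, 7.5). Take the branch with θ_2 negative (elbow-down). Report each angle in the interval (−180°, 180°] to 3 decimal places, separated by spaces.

cos θ_2 = (92.9978−4²−7²)/(2·4·7) = 0.5000; θ_2 = -60.0025° (elbow-down)
β = atan2(7.5000,6.0620) = 51.0525°; ψ = atan2(-6.0623,7.4997) = -38.9500°
θ_1 = β − ψ = 90.0025°

90.003 -60.003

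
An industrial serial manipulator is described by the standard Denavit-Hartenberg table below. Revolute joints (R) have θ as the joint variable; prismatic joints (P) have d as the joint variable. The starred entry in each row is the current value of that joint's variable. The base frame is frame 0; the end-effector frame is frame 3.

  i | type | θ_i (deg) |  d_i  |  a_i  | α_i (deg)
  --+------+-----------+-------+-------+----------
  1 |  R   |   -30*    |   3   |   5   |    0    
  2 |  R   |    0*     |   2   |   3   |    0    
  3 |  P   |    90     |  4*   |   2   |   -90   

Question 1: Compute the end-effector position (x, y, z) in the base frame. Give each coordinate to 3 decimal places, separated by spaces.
after link 1: o_1 = (4.3301, -2.5000, 3.0000)
after link 2: o_2 = (6.9282, -4.0000, 5.0000)
after link 3: o_3 = (7.9282, -2.2679, 9.0000)

7.928 -2.268 9.000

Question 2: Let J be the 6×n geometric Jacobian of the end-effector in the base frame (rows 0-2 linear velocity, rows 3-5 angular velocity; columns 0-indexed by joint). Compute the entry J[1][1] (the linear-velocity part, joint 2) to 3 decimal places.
axis z_1 = (0.0000,0.0000,1.0000); lever o_n−o_1 = (3.5981,0.2321,6.0000)
cross product → J_v[:, 1] = (-0.2321,3.5981,0.0000)
J_ω[:, 1] = z_1
entry J[1][1] = 3.5981

3.598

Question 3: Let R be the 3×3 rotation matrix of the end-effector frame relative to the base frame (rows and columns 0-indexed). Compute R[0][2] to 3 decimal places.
End-effector z-axis (col 2 of R) = (-0.8660,0.5000,0.0000)
R[0][2] = -0.8660

-0.866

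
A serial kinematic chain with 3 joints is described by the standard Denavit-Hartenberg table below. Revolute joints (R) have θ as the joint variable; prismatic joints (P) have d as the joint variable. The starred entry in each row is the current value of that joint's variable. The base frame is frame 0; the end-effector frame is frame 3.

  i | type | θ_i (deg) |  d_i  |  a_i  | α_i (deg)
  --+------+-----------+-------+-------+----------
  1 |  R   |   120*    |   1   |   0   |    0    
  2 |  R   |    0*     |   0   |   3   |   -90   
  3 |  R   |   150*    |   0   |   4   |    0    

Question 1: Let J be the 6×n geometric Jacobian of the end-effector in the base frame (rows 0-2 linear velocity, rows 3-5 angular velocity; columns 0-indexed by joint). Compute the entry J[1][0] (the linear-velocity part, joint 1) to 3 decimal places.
0.232

axis z_0 = ẑ; lever o_n−o_0 = (0.2321,-0.4019,-1.0000)
cross product → J_v[:, 0] = (0.4019,0.2321,-0.0000)
J_ω[:, 0] = z_0
entry J[1][0] = 0.2321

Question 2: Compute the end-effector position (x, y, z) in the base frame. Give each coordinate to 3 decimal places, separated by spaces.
after link 1: o_1 = (0.0000, 0.0000, 1.0000)
after link 2: o_2 = (-1.5000, 2.5981, 1.0000)
after link 3: o_3 = (0.2321, -0.4019, -1.0000)

0.232 -0.402 -1.000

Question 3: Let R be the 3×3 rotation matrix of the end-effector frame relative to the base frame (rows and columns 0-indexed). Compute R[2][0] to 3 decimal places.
End-effector x-axis (col 0 of R) = (0.4330,-0.7500,-0.5000)
R[2][0] = -0.5000

-0.500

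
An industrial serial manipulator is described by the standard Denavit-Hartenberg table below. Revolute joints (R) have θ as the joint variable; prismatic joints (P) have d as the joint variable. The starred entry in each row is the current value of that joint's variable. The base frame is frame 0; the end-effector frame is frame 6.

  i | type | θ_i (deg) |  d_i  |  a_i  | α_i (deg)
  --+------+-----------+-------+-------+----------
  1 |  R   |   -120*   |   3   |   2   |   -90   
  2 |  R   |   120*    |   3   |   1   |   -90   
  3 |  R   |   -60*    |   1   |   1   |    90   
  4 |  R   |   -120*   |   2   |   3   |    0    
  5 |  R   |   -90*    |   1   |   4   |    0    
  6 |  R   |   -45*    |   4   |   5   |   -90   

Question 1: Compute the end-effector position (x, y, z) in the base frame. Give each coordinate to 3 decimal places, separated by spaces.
after link 1: o_1 = (-1.0000, -1.7321, 3.0000)
after link 2: o_2 = (1.8481, -2.7990, 2.1340)
after link 3: o_3 = (3.1561, -2.2655, 2.2010)
after link 4: o_4 = (1.1516, -5.1393, 3.0514)
after link 5: o_5 = (-0.7970, -3.5143, 6.3014)
after link 6: o_6 = (1.0280, -2.1119, 12.2766)

1.028 -2.112 12.277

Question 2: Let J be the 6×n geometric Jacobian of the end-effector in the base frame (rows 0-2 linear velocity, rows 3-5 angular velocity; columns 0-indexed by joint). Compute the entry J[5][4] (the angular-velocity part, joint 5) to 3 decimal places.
0.750

axis z_4 = (0.2165,-0.6250,0.7500); lever o_n−o_4 = (-0.1236,3.0274,9.2252)
cross product → J_v[:, 4] = (-8.0363,-2.0900,0.5782)
J_ω[:, 4] = z_4
entry J[5][4] = 0.7500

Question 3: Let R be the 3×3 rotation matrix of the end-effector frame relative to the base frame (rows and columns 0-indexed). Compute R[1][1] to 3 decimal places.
End-effector y-axis (col 1 of R) = (-0.2165,0.6250,-0.7500)
R[1][1] = 0.6250

0.625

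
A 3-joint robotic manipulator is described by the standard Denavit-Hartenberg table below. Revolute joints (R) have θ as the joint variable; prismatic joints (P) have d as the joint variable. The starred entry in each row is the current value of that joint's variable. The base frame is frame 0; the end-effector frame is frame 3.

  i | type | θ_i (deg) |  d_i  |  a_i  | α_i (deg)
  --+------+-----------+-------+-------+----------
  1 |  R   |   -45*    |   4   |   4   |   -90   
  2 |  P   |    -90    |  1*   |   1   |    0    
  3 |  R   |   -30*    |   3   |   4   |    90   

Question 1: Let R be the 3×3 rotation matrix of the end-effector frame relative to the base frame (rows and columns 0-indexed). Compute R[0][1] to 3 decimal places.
0.707

End-effector y-axis (col 1 of R) = (0.7071,0.7071,0.0000)
R[0][1] = 0.7071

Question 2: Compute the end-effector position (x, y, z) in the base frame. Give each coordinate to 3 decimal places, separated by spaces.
4.243 1.414 8.464

after link 1: o_1 = (2.8284, -2.8284, 4.0000)
after link 2: o_2 = (3.5355, -2.1213, 5.0000)
after link 3: o_3 = (4.2426, 1.4142, 8.4641)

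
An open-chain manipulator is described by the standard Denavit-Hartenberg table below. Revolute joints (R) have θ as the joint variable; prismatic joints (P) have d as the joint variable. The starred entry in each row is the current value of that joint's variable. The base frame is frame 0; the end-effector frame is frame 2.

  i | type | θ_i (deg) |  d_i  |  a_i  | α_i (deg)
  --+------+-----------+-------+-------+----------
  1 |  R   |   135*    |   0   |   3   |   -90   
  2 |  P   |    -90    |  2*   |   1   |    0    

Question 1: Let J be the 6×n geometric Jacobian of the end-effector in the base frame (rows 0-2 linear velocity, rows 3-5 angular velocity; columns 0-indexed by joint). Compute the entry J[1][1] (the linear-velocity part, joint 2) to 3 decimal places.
-0.707

prismatic axis z_1 = (-0.7071,-0.7071,0.0000)
J_v[:, 1] = z_1; J_ω[:, 1] = (0,0,0)
entry J[1][1] = -0.7071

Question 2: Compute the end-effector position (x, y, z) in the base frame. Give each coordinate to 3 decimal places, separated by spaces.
-3.536 0.707 1.000

after link 1: o_1 = (-2.1213, 2.1213, 0.0000)
after link 2: o_2 = (-3.5355, 0.7071, 1.0000)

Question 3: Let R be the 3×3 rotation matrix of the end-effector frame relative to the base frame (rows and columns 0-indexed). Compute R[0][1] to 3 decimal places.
End-effector y-axis (col 1 of R) = (-0.7071,0.7071,-0.0000)
R[0][1] = -0.7071

-0.707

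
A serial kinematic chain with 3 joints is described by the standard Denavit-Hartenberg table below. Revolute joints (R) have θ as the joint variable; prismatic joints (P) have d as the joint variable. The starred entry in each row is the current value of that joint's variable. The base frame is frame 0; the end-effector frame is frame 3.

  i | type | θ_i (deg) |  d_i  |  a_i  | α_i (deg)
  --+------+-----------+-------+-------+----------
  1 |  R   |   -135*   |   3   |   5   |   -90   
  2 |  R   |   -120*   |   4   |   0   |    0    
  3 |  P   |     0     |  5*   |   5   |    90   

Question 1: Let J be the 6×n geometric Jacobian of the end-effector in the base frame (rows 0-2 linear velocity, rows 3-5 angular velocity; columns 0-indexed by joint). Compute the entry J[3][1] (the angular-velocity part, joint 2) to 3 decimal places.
axis z_1 = (0.7071,-0.7071,0.0000); lever o_n−o_1 = (8.1317,-4.5962,4.3301)
cross product → J_v[:, 1] = (-3.0619,-3.0619,2.5000)
J_ω[:, 1] = z_1
entry J[3][1] = 0.7071

0.707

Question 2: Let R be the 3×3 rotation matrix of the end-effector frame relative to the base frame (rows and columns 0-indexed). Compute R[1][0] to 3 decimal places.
End-effector x-axis (col 0 of R) = (0.3536,0.3536,0.8660)
R[1][0] = 0.3536

0.354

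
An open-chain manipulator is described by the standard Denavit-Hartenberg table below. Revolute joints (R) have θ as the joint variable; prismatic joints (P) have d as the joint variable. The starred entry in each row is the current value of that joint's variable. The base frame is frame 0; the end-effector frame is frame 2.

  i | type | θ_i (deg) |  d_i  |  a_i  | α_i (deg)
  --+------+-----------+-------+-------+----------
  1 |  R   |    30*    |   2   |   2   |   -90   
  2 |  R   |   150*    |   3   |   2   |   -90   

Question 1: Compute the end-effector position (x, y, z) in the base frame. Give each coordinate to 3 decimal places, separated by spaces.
-1.268 2.732 1.000

after link 1: o_1 = (1.7321, 1.0000, 2.0000)
after link 2: o_2 = (-1.2679, 2.7321, 1.0000)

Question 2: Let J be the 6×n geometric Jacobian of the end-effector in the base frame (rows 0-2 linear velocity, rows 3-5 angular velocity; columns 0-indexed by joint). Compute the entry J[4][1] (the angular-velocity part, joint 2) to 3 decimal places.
axis z_1 = (-0.5000,0.8660,0.0000); lever o_n−o_1 = (-3.0000,1.7321,-1.0000)
cross product → J_v[:, 1] = (-0.8660,-0.5000,1.7321)
J_ω[:, 1] = z_1
entry J[4][1] = 0.8660

0.866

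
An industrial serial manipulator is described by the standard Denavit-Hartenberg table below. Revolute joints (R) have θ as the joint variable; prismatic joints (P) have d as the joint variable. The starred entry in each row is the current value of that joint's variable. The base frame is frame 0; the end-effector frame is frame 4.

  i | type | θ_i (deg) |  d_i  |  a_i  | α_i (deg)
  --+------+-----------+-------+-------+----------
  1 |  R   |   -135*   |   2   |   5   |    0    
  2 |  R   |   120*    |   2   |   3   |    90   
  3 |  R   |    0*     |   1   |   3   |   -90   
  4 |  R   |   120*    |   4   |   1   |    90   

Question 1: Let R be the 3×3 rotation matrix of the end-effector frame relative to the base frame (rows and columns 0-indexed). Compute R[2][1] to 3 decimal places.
End-effector y-axis (col 1 of R) = (-0.0000,-0.0000,1.0000)
R[2][1] = 1.0000

1.000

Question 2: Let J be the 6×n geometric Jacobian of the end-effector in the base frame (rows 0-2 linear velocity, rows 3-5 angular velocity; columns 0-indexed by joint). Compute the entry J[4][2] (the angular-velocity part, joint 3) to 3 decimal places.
axis z_2 = (-0.2588,-0.9659,0.0000); lever o_n−o_2 = (2.3801,-0.7765,4.0000)
cross product → J_v[:, 2] = (-3.8637,1.0353,2.5000)
J_ω[:, 2] = z_2
entry J[4][2] = -0.9659

-0.966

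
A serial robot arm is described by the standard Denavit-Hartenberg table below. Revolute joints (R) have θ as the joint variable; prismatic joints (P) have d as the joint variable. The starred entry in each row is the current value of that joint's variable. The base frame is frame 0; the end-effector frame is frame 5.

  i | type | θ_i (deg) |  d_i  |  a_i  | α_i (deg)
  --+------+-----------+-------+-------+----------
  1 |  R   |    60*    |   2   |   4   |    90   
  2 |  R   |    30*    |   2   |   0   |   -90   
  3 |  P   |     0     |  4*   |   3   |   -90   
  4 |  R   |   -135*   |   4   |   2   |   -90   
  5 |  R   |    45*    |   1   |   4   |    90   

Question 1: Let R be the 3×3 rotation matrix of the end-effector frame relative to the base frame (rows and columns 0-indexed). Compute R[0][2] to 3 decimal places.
End-effector z-axis (col 2 of R) = (-0.9539,-0.2380,0.1830)
R[0][2] = -0.9539

-0.954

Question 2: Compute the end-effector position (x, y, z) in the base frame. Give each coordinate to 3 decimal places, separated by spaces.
after link 1: o_1 = (2.0000, 3.4641, 2.0000)
after link 2: o_2 = (3.7321, 2.4641, 2.0000)
after link 3: o_3 = (4.0311, 2.9821, 6.9641)
after link 4: o_4 = (-0.3989, 3.3090, 7.4817)
after link 5: o_5 = (0.8139, -0.2471, 9.1797)

0.814 -0.247 9.180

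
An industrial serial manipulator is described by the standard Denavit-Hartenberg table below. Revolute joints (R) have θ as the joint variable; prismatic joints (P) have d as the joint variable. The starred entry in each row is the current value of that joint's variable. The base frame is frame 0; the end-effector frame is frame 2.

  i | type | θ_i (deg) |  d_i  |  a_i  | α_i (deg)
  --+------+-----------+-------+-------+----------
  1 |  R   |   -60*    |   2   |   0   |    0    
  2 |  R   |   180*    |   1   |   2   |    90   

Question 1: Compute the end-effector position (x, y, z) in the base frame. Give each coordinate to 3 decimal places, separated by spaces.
-1.000 1.732 3.000

after link 1: o_1 = (0.0000, 0.0000, 2.0000)
after link 2: o_2 = (-1.0000, 1.7321, 3.0000)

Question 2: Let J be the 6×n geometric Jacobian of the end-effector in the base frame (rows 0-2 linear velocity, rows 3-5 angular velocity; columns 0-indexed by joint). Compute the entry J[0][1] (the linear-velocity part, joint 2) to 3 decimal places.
axis z_1 = (0.0000,0.0000,1.0000); lever o_n−o_1 = (-1.0000,1.7321,1.0000)
cross product → J_v[:, 1] = (-1.7321,-1.0000,0.0000)
J_ω[:, 1] = z_1
entry J[0][1] = -1.7321

-1.732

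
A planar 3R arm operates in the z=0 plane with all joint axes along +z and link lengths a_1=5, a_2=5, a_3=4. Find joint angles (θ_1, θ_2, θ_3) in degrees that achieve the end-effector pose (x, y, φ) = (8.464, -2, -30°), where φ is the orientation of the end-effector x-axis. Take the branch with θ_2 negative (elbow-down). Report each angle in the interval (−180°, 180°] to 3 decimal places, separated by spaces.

60.001 -120.001 30.001

wrist centre = target − a_3·(cos φ, sin φ) = (4.9999, -0.0000)
cos θ_2 = (24.9990−5²−5²)/(2·5·5) = -0.5000; θ_2 = -120.0013° (elbow-down)
β = atan2(-0.0000,4.9999) = -0.0000°; ψ = atan2(-4.3301,2.4999) = -60.0007°
θ_1 = β − ψ = 60.0007°
θ_3 = φ − θ_1 − θ_2 = 30.0007° (wrapped to (-180°,180°])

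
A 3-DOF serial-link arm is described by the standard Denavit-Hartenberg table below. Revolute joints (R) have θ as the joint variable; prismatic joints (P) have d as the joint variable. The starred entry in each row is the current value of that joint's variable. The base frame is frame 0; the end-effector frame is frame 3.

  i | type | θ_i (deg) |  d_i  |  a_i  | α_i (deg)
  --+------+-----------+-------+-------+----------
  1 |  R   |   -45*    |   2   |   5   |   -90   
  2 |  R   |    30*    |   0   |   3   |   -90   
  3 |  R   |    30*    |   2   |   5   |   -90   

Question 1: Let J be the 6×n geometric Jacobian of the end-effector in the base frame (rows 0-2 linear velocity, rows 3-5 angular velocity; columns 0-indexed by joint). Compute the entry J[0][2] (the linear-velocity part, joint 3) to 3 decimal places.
-4.593

axis z_2 = (-0.3536,0.3536,-0.8660); lever o_n−o_2 = (0.1768,-3.7123,-3.8971)
cross product → J_v[:, 2] = (-4.5928,-1.5309,1.2500)
J_ω[:, 2] = z_2
entry J[0][2] = -4.5928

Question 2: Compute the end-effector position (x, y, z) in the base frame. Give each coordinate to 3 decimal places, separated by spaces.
after link 1: o_1 = (3.5355, -3.5355, 2.0000)
after link 2: o_2 = (5.3727, -5.3727, 0.5000)
after link 3: o_3 = (5.5494, -9.0850, -3.3971)

5.549 -9.085 -3.397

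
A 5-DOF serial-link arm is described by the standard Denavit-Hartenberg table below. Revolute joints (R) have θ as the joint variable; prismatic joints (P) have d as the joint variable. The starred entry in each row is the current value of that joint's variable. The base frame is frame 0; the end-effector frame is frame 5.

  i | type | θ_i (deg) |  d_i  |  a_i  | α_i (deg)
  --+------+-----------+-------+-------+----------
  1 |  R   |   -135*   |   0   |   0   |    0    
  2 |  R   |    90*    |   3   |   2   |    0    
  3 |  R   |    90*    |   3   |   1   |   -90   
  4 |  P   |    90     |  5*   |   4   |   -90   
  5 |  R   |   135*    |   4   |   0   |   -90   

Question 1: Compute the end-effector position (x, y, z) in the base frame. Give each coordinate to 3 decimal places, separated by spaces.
after link 1: o_1 = (0.0000, 0.0000, 0.0000)
after link 2: o_2 = (1.4142, -1.4142, 3.0000)
after link 3: o_3 = (2.1213, -0.7071, 6.0000)
after link 4: o_4 = (-1.4142, 2.8284, 2.0000)
after link 5: o_5 = (-4.2426, 0.0000, 2.0000)

-4.243 0.000 2.000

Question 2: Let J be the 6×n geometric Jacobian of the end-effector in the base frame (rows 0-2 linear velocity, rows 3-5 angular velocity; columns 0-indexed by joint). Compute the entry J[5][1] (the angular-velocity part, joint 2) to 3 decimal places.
1.000

axis z_1 = (0.0000,0.0000,1.0000); lever o_n−o_1 = (-4.2426,0.0000,2.0000)
cross product → J_v[:, 1] = (0.0000,-4.2426,0.0000)
J_ω[:, 1] = z_1
entry J[5][1] = 1.0000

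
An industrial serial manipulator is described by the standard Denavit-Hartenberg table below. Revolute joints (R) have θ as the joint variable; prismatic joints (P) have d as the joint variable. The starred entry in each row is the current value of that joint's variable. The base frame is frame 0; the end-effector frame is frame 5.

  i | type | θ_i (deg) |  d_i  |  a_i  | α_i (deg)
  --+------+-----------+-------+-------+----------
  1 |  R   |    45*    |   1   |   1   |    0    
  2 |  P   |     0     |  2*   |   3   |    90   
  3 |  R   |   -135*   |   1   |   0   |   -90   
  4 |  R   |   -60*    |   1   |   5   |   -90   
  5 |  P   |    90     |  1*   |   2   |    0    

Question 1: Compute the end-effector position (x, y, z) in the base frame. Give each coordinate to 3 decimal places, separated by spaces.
4.061 -2.770 1.327

after link 1: o_1 = (0.7071, 0.7071, 1.0000)
after link 2: o_2 = (2.8284, 2.8284, 3.0000)
after link 3: o_3 = (3.5355, 2.1213, 3.0000)
after link 4: o_4 = (5.8474, -1.6905, 0.5251)
after link 5: o_5 = (4.0608, -2.7700, 1.3270)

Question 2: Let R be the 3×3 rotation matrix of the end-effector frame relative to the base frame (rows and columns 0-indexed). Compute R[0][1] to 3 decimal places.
-0.362

End-effector y-axis (col 1 of R) = (-0.3624,0.8624,0.3536)
R[0][1] = -0.3624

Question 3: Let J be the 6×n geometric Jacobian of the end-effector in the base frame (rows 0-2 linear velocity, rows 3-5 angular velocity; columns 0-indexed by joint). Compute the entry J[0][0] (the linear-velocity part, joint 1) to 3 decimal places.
2.770

axis z_0 = ẑ; lever o_n−o_0 = (4.0608,-2.7700,1.3270)
cross product → J_v[:, 0] = (2.7700,4.0608,-0.0000)
J_ω[:, 0] = z_0
entry J[0][0] = 2.7700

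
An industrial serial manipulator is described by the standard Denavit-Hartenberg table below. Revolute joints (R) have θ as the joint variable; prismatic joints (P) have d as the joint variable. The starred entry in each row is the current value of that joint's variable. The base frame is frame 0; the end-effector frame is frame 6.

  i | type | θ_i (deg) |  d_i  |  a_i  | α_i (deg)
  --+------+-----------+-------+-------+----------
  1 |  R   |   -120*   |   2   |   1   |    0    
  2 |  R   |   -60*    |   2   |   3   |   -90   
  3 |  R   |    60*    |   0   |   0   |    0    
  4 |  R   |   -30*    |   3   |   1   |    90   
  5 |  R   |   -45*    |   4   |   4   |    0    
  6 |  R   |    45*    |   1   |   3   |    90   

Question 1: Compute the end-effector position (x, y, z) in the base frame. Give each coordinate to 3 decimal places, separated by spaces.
after link 1: o_1 = (-0.5000, -0.8660, 2.0000)
after link 2: o_2 = (-3.5000, -0.8660, 4.0000)
after link 3: o_3 = (-3.5000, -0.8660, 4.0000)
after link 4: o_4 = (-4.3660, -3.8660, 3.5000)
after link 5: o_5 = (-8.8155, -1.0376, 5.5499)
after link 6: o_6 = (-11.9136, -1.0376, 4.9159)

-11.914 -1.038 4.916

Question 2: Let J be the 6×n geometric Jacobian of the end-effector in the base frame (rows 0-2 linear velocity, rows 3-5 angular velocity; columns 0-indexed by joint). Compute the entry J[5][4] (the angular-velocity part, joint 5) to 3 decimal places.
0.866

axis z_4 = (-0.5000,-0.0000,0.8660); lever o_n−o_4 = (-7.5476,2.8284,1.4159)
cross product → J_v[:, 4] = (-2.4495,-5.8284,-1.4142)
J_ω[:, 4] = z_4
entry J[5][4] = 0.8660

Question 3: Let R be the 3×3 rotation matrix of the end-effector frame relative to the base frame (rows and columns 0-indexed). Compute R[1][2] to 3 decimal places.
1.000

End-effector z-axis (col 2 of R) = (-0.0000,1.0000,0.0000)
R[1][2] = 1.0000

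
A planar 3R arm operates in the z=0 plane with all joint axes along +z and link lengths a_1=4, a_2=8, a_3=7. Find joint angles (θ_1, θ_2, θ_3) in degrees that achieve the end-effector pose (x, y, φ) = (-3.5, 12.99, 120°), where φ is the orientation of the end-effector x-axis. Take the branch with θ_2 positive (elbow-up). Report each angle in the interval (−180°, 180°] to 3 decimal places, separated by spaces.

wrist centre = target − a_3·(cos φ, sin φ) = (-0.0000, 6.9278)
cos θ_2 = (47.9947−4²−8²)/(2·4·8) = -0.5001; θ_2 = 120.0055° (elbow-up)
β = atan2(6.9278,-0.0000) = 90.0000°; ψ = atan2(6.9278,-0.0007) = 90.0055°
θ_1 = β − ψ = -0.0055°
θ_3 = φ − θ_1 − θ_2 = 0.0000° (wrapped to (-180°,180°])

-0.005 120.005 0.000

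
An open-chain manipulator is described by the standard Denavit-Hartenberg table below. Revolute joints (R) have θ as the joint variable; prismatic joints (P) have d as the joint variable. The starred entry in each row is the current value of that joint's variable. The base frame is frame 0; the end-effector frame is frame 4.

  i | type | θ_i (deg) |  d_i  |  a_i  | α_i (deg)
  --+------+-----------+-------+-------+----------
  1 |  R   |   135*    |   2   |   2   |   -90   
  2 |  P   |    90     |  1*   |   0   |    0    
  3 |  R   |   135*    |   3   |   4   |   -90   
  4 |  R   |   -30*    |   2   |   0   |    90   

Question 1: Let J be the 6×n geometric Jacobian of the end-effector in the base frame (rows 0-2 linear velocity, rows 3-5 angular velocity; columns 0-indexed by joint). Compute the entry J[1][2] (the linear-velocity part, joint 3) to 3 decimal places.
axis z_2 = (-0.7071,-0.7071,0.0000); lever o_n−o_2 = (-1.1213,-3.1213,4.2426)
cross product → J_v[:, 2] = (-3.0000,3.0000,1.4142)
J_ω[:, 2] = z_2
entry J[1][2] = 3.0000

3.000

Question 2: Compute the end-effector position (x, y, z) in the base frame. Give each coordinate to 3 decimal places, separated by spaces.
after link 1: o_1 = (-1.4142, 1.4142, 2.0000)
after link 2: o_2 = (-2.1213, 0.7071, 2.0000)
after link 3: o_3 = (-2.2426, -3.4142, 4.8284)
after link 4: o_4 = (-3.2426, -2.4142, 6.2426)

-3.243 -2.414 6.243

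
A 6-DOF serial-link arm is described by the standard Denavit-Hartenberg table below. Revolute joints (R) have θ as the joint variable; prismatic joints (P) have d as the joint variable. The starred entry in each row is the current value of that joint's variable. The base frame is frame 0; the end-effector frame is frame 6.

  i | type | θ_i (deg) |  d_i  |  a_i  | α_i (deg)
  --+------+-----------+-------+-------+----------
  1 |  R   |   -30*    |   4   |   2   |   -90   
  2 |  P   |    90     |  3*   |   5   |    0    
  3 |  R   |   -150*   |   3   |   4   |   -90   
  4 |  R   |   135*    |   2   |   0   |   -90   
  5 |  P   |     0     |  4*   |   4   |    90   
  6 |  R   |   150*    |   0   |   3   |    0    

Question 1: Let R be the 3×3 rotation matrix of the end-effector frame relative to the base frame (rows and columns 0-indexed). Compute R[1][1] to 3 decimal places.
-0.466

End-effector y-axis (col 1 of R) = (0.2888,-0.4656,0.8365)
R[1][1] = -0.4656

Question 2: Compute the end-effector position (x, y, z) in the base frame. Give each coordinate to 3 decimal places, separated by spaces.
after link 1: o_1 = (1.7321, -1.0000, 4.0000)
after link 2: o_2 = (3.2321, 1.5981, -1.0000)
after link 3: o_3 = (6.4641, 3.1962, 2.4641)
after link 4: o_4 = (7.9641, 2.3301, 1.4641)
after link 5: o_5 = (5.5146, 3.7443, -3.4349)
after link 6: o_6 = (7.2997, 6.0598, -2.7624)

7.300 6.060 -2.762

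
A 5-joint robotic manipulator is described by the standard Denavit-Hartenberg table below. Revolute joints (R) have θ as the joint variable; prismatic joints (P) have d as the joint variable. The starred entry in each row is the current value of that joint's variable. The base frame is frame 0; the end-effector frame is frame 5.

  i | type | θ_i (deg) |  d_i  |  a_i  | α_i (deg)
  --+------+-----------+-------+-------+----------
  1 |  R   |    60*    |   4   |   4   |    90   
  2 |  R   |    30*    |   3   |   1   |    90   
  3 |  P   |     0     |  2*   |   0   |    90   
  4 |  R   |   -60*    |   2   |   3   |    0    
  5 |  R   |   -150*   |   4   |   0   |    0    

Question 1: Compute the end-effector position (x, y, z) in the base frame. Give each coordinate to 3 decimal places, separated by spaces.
0.335 6.580 5.768

after link 1: o_1 = (2.0000, 3.4641, 4.0000)
after link 2: o_2 = (5.0311, 2.7141, 4.5000)
after link 3: o_3 = (5.5311, 3.5801, 2.7679)
after link 4: o_4 = (3.7990, 4.5801, 5.7679)
after link 5: o_5 = (0.3349, 6.5801, 5.7679)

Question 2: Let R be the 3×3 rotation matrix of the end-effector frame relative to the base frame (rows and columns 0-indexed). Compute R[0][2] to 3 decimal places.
-0.866

End-effector z-axis (col 2 of R) = (-0.8660,0.5000,-0.0000)
R[0][2] = -0.8660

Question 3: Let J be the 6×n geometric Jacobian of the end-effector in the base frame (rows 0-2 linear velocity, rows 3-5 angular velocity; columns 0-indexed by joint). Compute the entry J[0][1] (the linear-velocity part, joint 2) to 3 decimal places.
axis z_1 = (0.8660,-0.5000,0.0000); lever o_n−o_1 = (-1.6651,3.1160,1.7679)
cross product → J_v[:, 1] = (-0.8840,-1.5311,1.8660)
J_ω[:, 1] = z_1
entry J[0][1] = -0.8840

-0.884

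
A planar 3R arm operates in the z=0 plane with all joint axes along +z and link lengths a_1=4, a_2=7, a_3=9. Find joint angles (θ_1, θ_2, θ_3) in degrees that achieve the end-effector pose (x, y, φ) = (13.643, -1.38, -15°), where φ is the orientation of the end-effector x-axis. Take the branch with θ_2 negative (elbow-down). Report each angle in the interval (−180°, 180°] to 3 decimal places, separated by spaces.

wrist centre = target − a_3·(cos φ, sin φ) = (4.9497, 0.9494)
cos θ_2 = (25.4005−4²−7²)/(2·4·7) = -0.7071; θ_2 = -135.0022° (elbow-down)
β = atan2(0.9494,4.9497) = 10.8578°; ψ = atan2(-4.9496,-0.9499) = -100.8643°
θ_1 = β − ψ = 111.7220°
θ_3 = φ − θ_1 − θ_2 = 8.2801° (wrapped to (-180°,180°])

111.722 -135.002 8.280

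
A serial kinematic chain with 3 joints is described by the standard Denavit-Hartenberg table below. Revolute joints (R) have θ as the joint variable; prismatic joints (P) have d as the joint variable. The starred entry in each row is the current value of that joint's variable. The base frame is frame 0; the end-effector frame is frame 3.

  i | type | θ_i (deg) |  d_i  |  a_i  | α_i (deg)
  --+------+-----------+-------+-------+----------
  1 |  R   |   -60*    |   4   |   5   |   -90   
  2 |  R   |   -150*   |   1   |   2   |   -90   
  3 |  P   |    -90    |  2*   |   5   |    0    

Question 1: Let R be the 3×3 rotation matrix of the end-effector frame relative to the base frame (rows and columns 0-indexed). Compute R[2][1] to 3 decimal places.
End-effector y-axis (col 1 of R) = (-0.4330,0.7500,0.5000)
R[2][1] = 0.5000

0.500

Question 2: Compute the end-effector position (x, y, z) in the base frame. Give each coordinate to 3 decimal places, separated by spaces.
7.330 -0.696 6.732

after link 1: o_1 = (2.5000, -4.3301, 4.0000)
after link 2: o_2 = (2.5000, -2.3301, 5.0000)
after link 3: o_3 = (7.3301, -0.6962, 6.7321)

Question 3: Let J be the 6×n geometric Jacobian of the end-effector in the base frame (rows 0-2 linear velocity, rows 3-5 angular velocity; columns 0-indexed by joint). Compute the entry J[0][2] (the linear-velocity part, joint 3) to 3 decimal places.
0.250

prismatic axis z_2 = (0.2500,-0.4330,0.8660)
J_v[:, 2] = z_2; J_ω[:, 2] = (0,0,0)
entry J[0][2] = 0.2500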